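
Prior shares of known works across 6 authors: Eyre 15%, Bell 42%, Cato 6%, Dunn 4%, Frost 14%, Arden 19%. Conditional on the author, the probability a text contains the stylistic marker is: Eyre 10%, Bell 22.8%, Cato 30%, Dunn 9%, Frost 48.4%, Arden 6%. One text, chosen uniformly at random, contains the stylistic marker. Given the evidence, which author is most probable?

Unnormalized posteriors (prior × likelihood):
  Eyre: 0.15 × 0.1 = 0.015
  Bell: 0.42 × 0.228 = 0.09576
  Cato: 0.06 × 0.3 = 0.018
  Dunn: 0.04 × 0.09 = 0.0036
  Frost: 0.14 × 0.484 = 0.06776
  Arden: 0.19 × 0.06 = 0.0114
Total = 0.21152.
Largest term belongs to Bell, so Bell is most probable.

Bell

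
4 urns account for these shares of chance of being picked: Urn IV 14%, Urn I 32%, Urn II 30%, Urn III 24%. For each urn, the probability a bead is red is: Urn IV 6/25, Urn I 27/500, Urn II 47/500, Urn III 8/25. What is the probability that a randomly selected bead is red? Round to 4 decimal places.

Prior × likelihood for each hypothesis:
  Urn IV: 0.14 × 0.24 = 0.0336
  Urn I: 0.32 × 0.054 = 0.01728
  Urn II: 0.3 × 0.094 = 0.0282
  Urn III: 0.24 × 0.32 = 0.0768
P(red) = 0.0336 + 0.01728 + 0.0282 + 0.0768 = 0.15588 → 0.1559.

0.1559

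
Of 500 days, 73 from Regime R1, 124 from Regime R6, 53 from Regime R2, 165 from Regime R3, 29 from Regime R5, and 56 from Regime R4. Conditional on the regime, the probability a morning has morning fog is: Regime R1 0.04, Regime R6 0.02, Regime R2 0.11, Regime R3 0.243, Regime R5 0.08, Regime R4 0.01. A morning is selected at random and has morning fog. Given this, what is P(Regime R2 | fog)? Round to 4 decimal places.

Compute prior × likelihood for every hypothesis:
  Regime R1: 0.146 × 0.04 = 0.00584
  Regime R6: 0.248 × 0.02 = 0.00496
  Regime R2: 0.106 × 0.11 = 0.01166
  Regime R3: 0.33 × 0.243 = 0.08019
  Regime R5: 0.058 × 0.08 = 0.00464
  Regime R4: 0.112 × 0.01 = 0.00112
Sum = 0.10841.
P(Regime R2 | evidence) = 0.01166 / 0.10841 ≈ 0.1076.

0.1076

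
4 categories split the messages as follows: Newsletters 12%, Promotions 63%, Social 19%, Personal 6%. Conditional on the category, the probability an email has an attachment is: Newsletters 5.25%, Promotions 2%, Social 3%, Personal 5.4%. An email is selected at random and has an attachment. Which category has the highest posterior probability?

By Bayes' rule, posterior ∝ prior × likelihood:
  Newsletters: 0.12 × 0.0525 = 0.0063
  Promotions: 0.63 × 0.02 = 0.0126
  Social: 0.19 × 0.03 = 0.0057
  Personal: 0.06 × 0.054 = 0.00324
Total = 0.02784.
Largest term belongs to Promotions, so Promotions is most probable.

Promotions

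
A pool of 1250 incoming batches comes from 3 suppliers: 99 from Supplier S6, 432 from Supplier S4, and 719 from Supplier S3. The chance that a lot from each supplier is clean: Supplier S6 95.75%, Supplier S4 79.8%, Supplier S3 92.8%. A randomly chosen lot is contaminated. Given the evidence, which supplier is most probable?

Taking complements, P(contaminated | each) = Supplier S6 0.0425, Supplier S4 0.202, Supplier S3 0.072.
Unnormalized posteriors (prior × likelihood):
  Supplier S6: 0.0792 × 0.0425 = 0.003366
  Supplier S4: 0.3456 × 0.202 = 0.0698112
  Supplier S3: 0.5752 × 0.072 = 0.0414144
Sum = 0.1145916.
Largest term belongs to Supplier S4, so Supplier S4 is most probable.

Supplier S4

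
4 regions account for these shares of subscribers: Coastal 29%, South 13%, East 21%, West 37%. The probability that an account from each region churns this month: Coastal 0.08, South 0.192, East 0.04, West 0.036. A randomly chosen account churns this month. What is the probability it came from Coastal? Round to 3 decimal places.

Prior × likelihood for each hypothesis:
  Coastal: 0.29 × 0.08 = 0.0232
  South: 0.13 × 0.192 = 0.02496
  East: 0.21 × 0.04 = 0.0084
  West: 0.37 × 0.036 = 0.01332
Sum = 0.06988.
P(Coastal | evidence) = 0.0232 / 0.06988 ≈ 0.332.

0.332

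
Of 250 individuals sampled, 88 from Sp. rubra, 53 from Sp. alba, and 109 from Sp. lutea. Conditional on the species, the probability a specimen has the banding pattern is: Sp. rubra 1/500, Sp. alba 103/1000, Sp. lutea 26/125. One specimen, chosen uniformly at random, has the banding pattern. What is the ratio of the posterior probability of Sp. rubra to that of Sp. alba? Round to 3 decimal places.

Unnormalized posteriors (prior × likelihood):
  Sp. rubra: 0.352 × 0.002 = 0.000704
  Sp. alba: 0.212 × 0.103 = 0.021836
  Sp. lutea: 0.436 × 0.208 = 0.090688
Sum = 0.113228.
The ratio is 0.000704 / 0.021836 (the normalizer cancels) = 0.032.

0.032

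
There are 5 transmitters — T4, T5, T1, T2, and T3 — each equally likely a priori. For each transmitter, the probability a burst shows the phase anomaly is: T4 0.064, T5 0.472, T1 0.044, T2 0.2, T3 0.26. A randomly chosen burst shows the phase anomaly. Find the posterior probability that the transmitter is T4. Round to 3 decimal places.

Since the prior is uniform, the posterior is proportional to the likelihood:
  T4: 0.064
  T5: 0.472
  T1: 0.044
  T2: 0.2
  T3: 0.26
Normalizing constant = 1.04.
P(T4 | evidence) = 0.064 / 1.04 ≈ 0.062.

0.062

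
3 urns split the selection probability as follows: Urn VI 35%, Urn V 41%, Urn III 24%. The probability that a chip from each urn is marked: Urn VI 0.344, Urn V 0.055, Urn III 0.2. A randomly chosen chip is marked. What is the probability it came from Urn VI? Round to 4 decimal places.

0.6305

Prior × likelihood for each hypothesis:
  Urn VI: 0.35 × 0.344 = 0.1204
  Urn V: 0.41 × 0.055 = 0.02255
  Urn III: 0.24 × 0.2 = 0.048
Normalizing constant = 0.19095.
P(Urn VI | evidence) = 0.1204 / 0.19095 ≈ 0.6305.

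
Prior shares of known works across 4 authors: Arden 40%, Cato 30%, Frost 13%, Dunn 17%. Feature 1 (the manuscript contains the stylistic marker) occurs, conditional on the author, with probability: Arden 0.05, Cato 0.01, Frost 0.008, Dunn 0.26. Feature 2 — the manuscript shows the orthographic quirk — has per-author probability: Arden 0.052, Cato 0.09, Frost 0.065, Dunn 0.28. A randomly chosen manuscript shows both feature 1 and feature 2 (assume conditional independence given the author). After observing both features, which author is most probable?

Dunn

By Bayes' rule, posterior ∝ prior × likelihood:
  Arden: 0.4 × 0.05 × 0.052 = 0.00104
  Cato: 0.3 × 0.01 × 0.09 = 0.00027
  Frost: 0.13 × 0.008 × 0.065 = 0.0000676
  Dunn: 0.17 × 0.26 × 0.28 = 0.012376
Sum = 0.0137536.
Largest term belongs to Dunn, so Dunn is most probable.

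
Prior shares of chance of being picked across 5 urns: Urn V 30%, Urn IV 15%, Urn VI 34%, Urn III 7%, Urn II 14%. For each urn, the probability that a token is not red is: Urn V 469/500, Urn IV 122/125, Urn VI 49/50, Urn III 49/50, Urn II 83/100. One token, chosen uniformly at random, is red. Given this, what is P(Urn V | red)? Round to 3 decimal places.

Taking complements, P(red | each) = Urn V 0.062, Urn IV 0.024, Urn VI 0.02, Urn III 0.02, Urn II 0.17.
Prior × likelihood for each hypothesis:
  Urn V: 0.3 × 0.062 = 0.0186
  Urn IV: 0.15 × 0.024 = 0.0036
  Urn VI: 0.34 × 0.02 = 0.0068
  Urn III: 0.07 × 0.02 = 0.0014
  Urn II: 0.14 × 0.17 = 0.0238
Normalizing constant = 0.0542.
P(Urn V | evidence) = 0.0186 / 0.0542 ≈ 0.343.

0.343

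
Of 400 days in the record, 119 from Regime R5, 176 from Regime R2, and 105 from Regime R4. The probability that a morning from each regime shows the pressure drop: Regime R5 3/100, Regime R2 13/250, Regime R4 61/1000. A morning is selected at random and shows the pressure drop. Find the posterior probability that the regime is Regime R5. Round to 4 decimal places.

By Bayes' rule, posterior ∝ prior × likelihood:
  Regime R5: 0.2975 × 0.03 = 0.008925
  Regime R2: 0.44 × 0.052 = 0.02288
  Regime R4: 0.2625 × 0.061 = 0.0160125
Normalizing constant = 0.0478175.
P(Regime R5 | evidence) = 0.008925 / 0.0478175 ≈ 0.1866.

0.1866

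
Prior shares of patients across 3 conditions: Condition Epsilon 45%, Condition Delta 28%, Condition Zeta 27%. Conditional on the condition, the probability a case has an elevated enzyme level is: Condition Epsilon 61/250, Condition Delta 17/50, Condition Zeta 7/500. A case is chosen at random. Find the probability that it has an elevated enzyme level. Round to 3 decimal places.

0.209

By Bayes' rule, posterior ∝ prior × likelihood:
  Condition Epsilon: 0.45 × 0.244 = 0.1098
  Condition Delta: 0.28 × 0.34 = 0.0952
  Condition Zeta: 0.27 × 0.014 = 0.00378
P(elevated) = 0.1098 + 0.0952 + 0.00378 = 0.20878 → 0.209.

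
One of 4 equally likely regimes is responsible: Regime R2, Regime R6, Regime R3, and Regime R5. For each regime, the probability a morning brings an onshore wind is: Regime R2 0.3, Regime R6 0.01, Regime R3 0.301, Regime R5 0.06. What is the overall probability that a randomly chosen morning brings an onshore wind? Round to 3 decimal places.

0.168

With a uniform prior (1/4 each), posterior ∝ likelihood:
  Regime R2: 0.3
  Regime R6: 0.01
  Regime R3: 0.301
  Regime R5: 0.06
P(onshore) = (1/4) × (0.3 + 0.01 + 0.301 + 0.06) = 0.671/4 ≈ 0.168.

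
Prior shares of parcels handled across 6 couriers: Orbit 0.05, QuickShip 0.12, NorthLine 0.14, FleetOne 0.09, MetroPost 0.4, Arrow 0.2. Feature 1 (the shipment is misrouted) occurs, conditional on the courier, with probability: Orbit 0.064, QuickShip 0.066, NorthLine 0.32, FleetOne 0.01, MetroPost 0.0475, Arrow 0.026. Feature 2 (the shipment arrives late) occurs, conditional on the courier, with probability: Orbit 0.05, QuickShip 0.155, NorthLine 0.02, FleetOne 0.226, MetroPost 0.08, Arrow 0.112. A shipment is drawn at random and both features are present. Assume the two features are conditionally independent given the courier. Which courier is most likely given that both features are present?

MetroPost

Compute prior × likelihood for every hypothesis:
  Orbit: 0.05 × 0.064 × 0.05 = 0.00016
  QuickShip: 0.12 × 0.066 × 0.155 = 0.0012276
  NorthLine: 0.14 × 0.32 × 0.02 = 0.000896
  FleetOne: 0.09 × 0.01 × 0.226 = 0.0002034
  MetroPost: 0.4 × 0.0475 × 0.08 = 0.00152
  Arrow: 0.2 × 0.026 × 0.112 = 0.0005824
Total = 0.0045894.
Largest term belongs to MetroPost, so MetroPost is most probable.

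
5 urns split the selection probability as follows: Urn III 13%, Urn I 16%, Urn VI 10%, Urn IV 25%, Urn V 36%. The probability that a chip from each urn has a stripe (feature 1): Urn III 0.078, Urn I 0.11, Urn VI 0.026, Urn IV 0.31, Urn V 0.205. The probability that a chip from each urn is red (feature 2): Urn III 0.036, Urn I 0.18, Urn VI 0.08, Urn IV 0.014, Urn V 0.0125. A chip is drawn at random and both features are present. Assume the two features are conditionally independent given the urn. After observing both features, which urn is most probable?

Urn I

Unnormalized posteriors (prior × likelihood):
  Urn III: 0.13 × 0.078 × 0.036 = 0.00036504
  Urn I: 0.16 × 0.11 × 0.18 = 0.003168
  Urn VI: 0.1 × 0.026 × 0.08 = 0.000208
  Urn IV: 0.25 × 0.31 × 0.014 = 0.001085
  Urn V: 0.36 × 0.205 × 0.0125 = 0.0009225
Sum = 0.00574854.
Largest term belongs to Urn I, so Urn I is most probable.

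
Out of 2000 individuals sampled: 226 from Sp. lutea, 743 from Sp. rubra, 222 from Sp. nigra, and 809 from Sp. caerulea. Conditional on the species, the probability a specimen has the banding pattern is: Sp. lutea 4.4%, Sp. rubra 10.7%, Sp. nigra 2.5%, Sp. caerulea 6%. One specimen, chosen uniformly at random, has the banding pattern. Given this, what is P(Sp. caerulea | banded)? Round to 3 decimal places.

Compute prior × likelihood for every hypothesis:
  Sp. lutea: 0.113 × 0.044 = 0.004972
  Sp. rubra: 0.3715 × 0.107 = 0.0397505
  Sp. nigra: 0.111 × 0.025 = 0.002775
  Sp. caerulea: 0.4045 × 0.06 = 0.02427
Sum = 0.0717675.
P(Sp. caerulea | evidence) = 0.02427 / 0.0717675 ≈ 0.338.

0.338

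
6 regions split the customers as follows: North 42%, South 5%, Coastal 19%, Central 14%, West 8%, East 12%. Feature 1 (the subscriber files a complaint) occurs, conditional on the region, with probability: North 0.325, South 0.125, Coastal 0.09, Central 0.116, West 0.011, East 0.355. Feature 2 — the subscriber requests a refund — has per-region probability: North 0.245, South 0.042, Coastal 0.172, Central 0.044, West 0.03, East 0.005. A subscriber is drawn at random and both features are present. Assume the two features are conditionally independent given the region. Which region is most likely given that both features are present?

North

Unnormalized posteriors (prior × likelihood):
  North: 0.42 × 0.325 × 0.245 = 0.0334425
  South: 0.05 × 0.125 × 0.042 = 0.0002625
  Coastal: 0.19 × 0.09 × 0.172 = 0.0029412
  Central: 0.14 × 0.116 × 0.044 = 0.00071456
  West: 0.08 × 0.011 × 0.03 = 0.0000264
  East: 0.12 × 0.355 × 0.005 = 0.000213
Total = 0.03760016.
Largest term belongs to North, so North is most probable.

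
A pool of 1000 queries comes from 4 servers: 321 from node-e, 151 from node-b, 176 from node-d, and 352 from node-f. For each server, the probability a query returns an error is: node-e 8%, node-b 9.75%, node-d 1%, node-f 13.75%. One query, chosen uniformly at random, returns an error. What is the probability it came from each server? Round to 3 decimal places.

node-e 0.284, node-b 0.163, node-d 0.019, node-f 0.534

Unnormalized posteriors (prior × likelihood):
  node-e: 0.321 × 0.08 = 0.02568
  node-b: 0.151 × 0.0975 = 0.0147225
  node-d: 0.176 × 0.01 = 0.00176
  node-f: 0.352 × 0.1375 = 0.0484
Sum = 0.0905625.
P(node-e | error) = 0.02568/0.0905625 ≈ 0.284
P(node-b | error) = 0.0147225/0.0905625 ≈ 0.163
P(node-d | error) = 0.00176/0.0905625 ≈ 0.019
P(node-f | error) = 0.0484/0.0905625 ≈ 0.534
(Check: 0.284+0.163+0.019+0.534 = 1.000.)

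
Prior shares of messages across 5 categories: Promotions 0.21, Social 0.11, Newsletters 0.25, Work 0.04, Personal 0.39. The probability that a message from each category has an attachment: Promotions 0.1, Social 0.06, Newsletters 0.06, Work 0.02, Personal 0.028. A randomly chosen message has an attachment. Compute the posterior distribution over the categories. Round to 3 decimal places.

Promotions 0.387, Social 0.122, Newsletters 0.276, Work 0.015, Personal 0.201

By Bayes' rule, posterior ∝ prior × likelihood:
  Promotions: 0.21 × 0.1 = 0.021
  Social: 0.11 × 0.06 = 0.0066
  Newsletters: 0.25 × 0.06 = 0.015
  Work: 0.04 × 0.02 = 0.0008
  Personal: 0.39 × 0.028 = 0.01092
Sum = 0.05432.
P(Promotions | attachment) = 0.021/0.05432 ≈ 0.387
P(Social | attachment) = 0.0066/0.05432 ≈ 0.122
P(Newsletters | attachment) = 0.015/0.05432 ≈ 0.276
P(Work | attachment) = 0.0008/0.05432 ≈ 0.015
P(Personal | attachment) = 0.01092/0.05432 ≈ 0.201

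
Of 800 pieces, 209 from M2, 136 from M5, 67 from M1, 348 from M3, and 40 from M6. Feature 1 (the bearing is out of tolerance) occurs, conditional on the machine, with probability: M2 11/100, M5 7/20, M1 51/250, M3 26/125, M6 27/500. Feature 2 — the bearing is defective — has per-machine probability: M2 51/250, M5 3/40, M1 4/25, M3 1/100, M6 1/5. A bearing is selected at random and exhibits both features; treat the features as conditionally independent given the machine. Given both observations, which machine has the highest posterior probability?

M2

Compute prior × likelihood for every hypothesis:
  M2: 0.26125 × 0.11 × 0.204 = 0.00586245
  M5: 0.17 × 0.35 × 0.075 = 0.0044625
  M1: 0.08375 × 0.204 × 0.16 = 0.0027336
  M3: 0.435 × 0.208 × 0.01 = 0.0009048
  M6: 0.05 × 0.054 × 0.2 = 0.00054
Sum = 0.01450335.
Largest term belongs to M2, so M2 is most probable.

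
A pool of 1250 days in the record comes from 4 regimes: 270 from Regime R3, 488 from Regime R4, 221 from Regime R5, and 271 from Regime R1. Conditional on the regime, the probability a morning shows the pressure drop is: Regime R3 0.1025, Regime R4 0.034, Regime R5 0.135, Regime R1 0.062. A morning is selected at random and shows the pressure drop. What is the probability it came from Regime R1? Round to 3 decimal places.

0.185

Prior × likelihood for each hypothesis:
  Regime R3: 0.216 × 0.1025 = 0.02214
  Regime R4: 0.3904 × 0.034 = 0.0132736
  Regime R5: 0.1768 × 0.135 = 0.023868
  Regime R1: 0.2168 × 0.062 = 0.0134416
Sum = 0.0727232.
P(Regime R1 | evidence) = 0.0134416 / 0.0727232 ≈ 0.185.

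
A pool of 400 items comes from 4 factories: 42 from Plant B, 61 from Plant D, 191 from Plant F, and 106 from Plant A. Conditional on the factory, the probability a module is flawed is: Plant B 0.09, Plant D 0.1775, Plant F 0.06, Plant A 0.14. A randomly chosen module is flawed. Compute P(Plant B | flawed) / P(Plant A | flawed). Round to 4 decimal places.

Compute prior × likelihood for every hypothesis:
  Plant B: 0.105 × 0.09 = 0.00945
  Plant D: 0.1525 × 0.1775 = 0.02706875
  Plant F: 0.4775 × 0.06 = 0.02865
  Plant A: 0.265 × 0.14 = 0.0371
Sum = 0.10226875.
The ratio is 0.00945 / 0.0371 (the normalizer cancels) = 0.2547.

0.2547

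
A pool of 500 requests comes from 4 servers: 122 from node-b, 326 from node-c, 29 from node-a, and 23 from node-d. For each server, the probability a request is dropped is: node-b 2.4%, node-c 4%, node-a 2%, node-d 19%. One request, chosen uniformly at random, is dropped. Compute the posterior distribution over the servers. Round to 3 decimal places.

Compute prior × likelihood for every hypothesis:
  node-b: 0.244 × 0.024 = 0.005856
  node-c: 0.652 × 0.04 = 0.02608
  node-a: 0.058 × 0.02 = 0.00116
  node-d: 0.046 × 0.19 = 0.00874
Total = 0.041836.
P(node-b | dropped) = 0.005856/0.041836 ≈ 0.140
P(node-c | dropped) = 0.02608/0.041836 ≈ 0.623
P(node-a | dropped) = 0.00116/0.041836 ≈ 0.028
P(node-d | dropped) = 0.00874/0.041836 ≈ 0.209

node-b 0.140, node-c 0.623, node-a 0.028, node-d 0.209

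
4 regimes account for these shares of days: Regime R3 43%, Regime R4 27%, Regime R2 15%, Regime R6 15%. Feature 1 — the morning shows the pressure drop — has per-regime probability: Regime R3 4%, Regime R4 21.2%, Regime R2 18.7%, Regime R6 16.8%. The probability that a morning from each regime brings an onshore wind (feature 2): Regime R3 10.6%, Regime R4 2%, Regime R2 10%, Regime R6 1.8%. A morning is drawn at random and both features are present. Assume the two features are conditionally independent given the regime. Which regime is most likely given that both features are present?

Prior × likelihood for each hypothesis:
  Regime R3: 0.43 × 0.04 × 0.106 = 0.0018232
  Regime R4: 0.27 × 0.212 × 0.02 = 0.0011448
  Regime R2: 0.15 × 0.187 × 0.1 = 0.002805
  Regime R6: 0.15 × 0.168 × 0.018 = 0.0004536
Total = 0.0062266.
Largest term belongs to Regime R2, so Regime R2 is most probable.

Regime R2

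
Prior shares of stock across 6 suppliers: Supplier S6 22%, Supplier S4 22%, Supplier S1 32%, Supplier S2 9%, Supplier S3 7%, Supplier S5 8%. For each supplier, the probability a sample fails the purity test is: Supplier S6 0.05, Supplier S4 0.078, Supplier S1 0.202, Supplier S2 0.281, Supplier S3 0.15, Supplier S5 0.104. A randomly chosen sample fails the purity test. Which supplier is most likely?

Unnormalized posteriors (prior × likelihood):
  Supplier S6: 0.22 × 0.05 = 0.011
  Supplier S4: 0.22 × 0.078 = 0.01716
  Supplier S1: 0.32 × 0.202 = 0.06464
  Supplier S2: 0.09 × 0.281 = 0.02529
  Supplier S3: 0.07 × 0.15 = 0.0105
  Supplier S5: 0.08 × 0.104 = 0.00832
Total = 0.13691.
Largest term belongs to Supplier S1, so Supplier S1 is most probable.

Supplier S1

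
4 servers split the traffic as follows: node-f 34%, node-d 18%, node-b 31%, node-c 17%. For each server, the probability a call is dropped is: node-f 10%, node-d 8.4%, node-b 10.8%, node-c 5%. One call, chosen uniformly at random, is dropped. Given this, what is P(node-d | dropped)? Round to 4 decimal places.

0.1660

Prior × likelihood for each hypothesis:
  node-f: 0.34 × 0.1 = 0.034
  node-d: 0.18 × 0.084 = 0.01512
  node-b: 0.31 × 0.108 = 0.03348
  node-c: 0.17 × 0.05 = 0.0085
Normalizing constant = 0.0911.
P(node-d | evidence) = 0.01512 / 0.0911 ≈ 0.1660.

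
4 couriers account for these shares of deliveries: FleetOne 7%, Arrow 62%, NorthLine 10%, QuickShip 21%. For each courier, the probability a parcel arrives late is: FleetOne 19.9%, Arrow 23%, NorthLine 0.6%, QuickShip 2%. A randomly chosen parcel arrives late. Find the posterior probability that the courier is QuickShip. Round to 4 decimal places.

By Bayes' rule, posterior ∝ prior × likelihood:
  FleetOne: 0.07 × 0.199 = 0.01393
  Arrow: 0.62 × 0.23 = 0.1426
  NorthLine: 0.1 × 0.006 = 0.0006
  QuickShip: 0.21 × 0.02 = 0.0042
Normalizing constant = 0.16133.
P(QuickShip | evidence) = 0.0042 / 0.16133 ≈ 0.0260.

0.0260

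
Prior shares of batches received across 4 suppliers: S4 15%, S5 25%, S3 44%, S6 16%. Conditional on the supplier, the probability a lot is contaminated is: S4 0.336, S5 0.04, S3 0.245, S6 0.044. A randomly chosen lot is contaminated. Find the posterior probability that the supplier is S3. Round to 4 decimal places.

0.6152

Compute prior × likelihood for every hypothesis:
  S4: 0.15 × 0.336 = 0.0504
  S5: 0.25 × 0.04 = 0.01
  S3: 0.44 × 0.245 = 0.1078
  S6: 0.16 × 0.044 = 0.00704
Normalizing constant = 0.17524.
P(S3 | evidence) = 0.1078 / 0.17524 ≈ 0.6152.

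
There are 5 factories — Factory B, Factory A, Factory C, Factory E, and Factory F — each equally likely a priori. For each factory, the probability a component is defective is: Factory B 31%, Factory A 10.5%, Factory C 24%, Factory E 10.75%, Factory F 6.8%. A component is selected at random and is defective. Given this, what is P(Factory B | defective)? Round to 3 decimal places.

With a uniform prior (1/5 each), posterior ∝ likelihood:
  Factory B: 0.31
  Factory A: 0.105
  Factory C: 0.24
  Factory E: 0.1075
  Factory F: 0.068
Sum = 0.8305.
P(Factory B | evidence) = 0.31 / 0.8305 ≈ 0.373.

0.373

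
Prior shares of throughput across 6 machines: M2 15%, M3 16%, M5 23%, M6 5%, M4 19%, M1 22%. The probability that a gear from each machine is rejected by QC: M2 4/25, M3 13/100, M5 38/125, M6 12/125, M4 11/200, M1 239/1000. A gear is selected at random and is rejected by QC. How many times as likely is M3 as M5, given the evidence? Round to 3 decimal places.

0.297

Compute prior × likelihood for every hypothesis:
  M2: 0.15 × 0.16 = 0.024
  M3: 0.16 × 0.13 = 0.0208
  M5: 0.23 × 0.304 = 0.06992
  M6: 0.05 × 0.096 = 0.0048
  M4: 0.19 × 0.055 = 0.01045
  M1: 0.22 × 0.239 = 0.05258
Total = 0.18255.
The ratio is 0.0208 / 0.06992 (the normalizer cancels) = 0.297.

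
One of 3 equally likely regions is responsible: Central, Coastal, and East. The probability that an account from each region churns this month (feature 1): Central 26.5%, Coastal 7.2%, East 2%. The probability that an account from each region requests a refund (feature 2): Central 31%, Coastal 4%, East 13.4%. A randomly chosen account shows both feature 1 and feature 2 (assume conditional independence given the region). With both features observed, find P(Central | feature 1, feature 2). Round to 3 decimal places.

0.937

Since the prior is uniform, the posterior is proportional to the likelihood:
  Central: 0.265 × 0.31 = 0.08215
  Coastal: 0.072 × 0.04 = 0.00288
  East: 0.02 × 0.134 = 0.00268
Sum = 0.08771.
P(Central | evidence) = 0.08215 / 0.08771 ≈ 0.937.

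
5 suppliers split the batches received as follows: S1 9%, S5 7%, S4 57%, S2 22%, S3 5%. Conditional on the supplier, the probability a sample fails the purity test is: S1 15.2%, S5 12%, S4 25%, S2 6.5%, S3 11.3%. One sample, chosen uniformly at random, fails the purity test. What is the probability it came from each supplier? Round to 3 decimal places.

S1 0.074, S5 0.046, S4 0.772, S2 0.077, S3 0.031

Prior × likelihood for each hypothesis:
  S1: 0.09 × 0.152 = 0.01368
  S5: 0.07 × 0.12 = 0.0084
  S4: 0.57 × 0.25 = 0.1425
  S2: 0.22 × 0.065 = 0.0143
  S3: 0.05 × 0.113 = 0.00565
Normalizing constant = 0.18453.
P(S1 | off-spec) = 0.01368/0.18453 ≈ 0.074
P(S5 | off-spec) = 0.0084/0.18453 ≈ 0.046
P(S4 | off-spec) = 0.1425/0.18453 ≈ 0.772
P(S2 | off-spec) = 0.0143/0.18453 ≈ 0.077
P(S3 | off-spec) = 0.00565/0.18453 ≈ 0.031
(Check: 0.074+0.046+0.772+0.077+0.031 = 1.000.)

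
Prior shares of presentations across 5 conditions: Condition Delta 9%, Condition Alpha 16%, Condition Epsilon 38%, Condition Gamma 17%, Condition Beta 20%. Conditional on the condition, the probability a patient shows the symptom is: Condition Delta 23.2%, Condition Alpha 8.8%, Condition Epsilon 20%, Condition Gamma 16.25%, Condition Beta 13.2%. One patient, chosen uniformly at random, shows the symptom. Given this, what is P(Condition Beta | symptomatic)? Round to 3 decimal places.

Prior × likelihood for each hypothesis:
  Condition Delta: 0.09 × 0.232 = 0.02088
  Condition Alpha: 0.16 × 0.088 = 0.01408
  Condition Epsilon: 0.38 × 0.2 = 0.076
  Condition Gamma: 0.17 × 0.1625 = 0.027625
  Condition Beta: 0.2 × 0.132 = 0.0264
Total = 0.164985.
P(Condition Beta | evidence) = 0.0264 / 0.164985 ≈ 0.160.

0.160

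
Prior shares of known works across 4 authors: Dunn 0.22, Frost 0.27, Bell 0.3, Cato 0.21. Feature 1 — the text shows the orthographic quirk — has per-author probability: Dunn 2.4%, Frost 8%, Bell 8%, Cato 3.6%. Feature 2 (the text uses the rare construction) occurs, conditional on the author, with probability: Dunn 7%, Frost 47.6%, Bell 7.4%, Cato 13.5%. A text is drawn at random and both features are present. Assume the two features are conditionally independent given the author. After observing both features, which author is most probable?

Frost

Unnormalized posteriors (prior × likelihood):
  Dunn: 0.22 × 0.024 × 0.07 = 0.0003696
  Frost: 0.27 × 0.08 × 0.476 = 0.0102816
  Bell: 0.3 × 0.08 × 0.074 = 0.001776
  Cato: 0.21 × 0.036 × 0.135 = 0.0010206
Normalizing constant = 0.0134478.
Largest term belongs to Frost, so Frost is most probable.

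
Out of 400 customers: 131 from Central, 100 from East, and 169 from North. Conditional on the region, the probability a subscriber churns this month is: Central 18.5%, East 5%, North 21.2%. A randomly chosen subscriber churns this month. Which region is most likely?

Unnormalized posteriors (prior × likelihood):
  Central: 0.3275 × 0.185 = 0.0605875
  East: 0.25 × 0.05 = 0.0125
  North: 0.4225 × 0.212 = 0.08957
Normalizing constant = 0.1626575.
Largest term belongs to North, so North is most probable.

North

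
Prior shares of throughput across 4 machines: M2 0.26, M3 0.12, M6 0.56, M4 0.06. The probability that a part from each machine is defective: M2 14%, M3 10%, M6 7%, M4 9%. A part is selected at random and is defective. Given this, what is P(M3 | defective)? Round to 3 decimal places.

Unnormalized posteriors (prior × likelihood):
  M2: 0.26 × 0.14 = 0.0364
  M3: 0.12 × 0.1 = 0.012
  M6: 0.56 × 0.07 = 0.0392
  M4: 0.06 × 0.09 = 0.0054
Normalizing constant = 0.093.
P(M3 | evidence) = 0.012 / 0.093 ≈ 0.129.

0.129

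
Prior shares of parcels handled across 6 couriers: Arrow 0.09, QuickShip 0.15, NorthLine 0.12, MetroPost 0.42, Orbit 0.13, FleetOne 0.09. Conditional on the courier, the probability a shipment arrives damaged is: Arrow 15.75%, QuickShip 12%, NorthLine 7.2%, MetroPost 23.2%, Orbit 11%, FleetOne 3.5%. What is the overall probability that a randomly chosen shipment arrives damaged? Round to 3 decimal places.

0.156

Prior × likelihood for each hypothesis:
  Arrow: 0.09 × 0.1575 = 0.014175
  QuickShip: 0.15 × 0.12 = 0.018
  NorthLine: 0.12 × 0.072 = 0.00864
  MetroPost: 0.42 × 0.232 = 0.09744
  Orbit: 0.13 × 0.11 = 0.0143
  FleetOne: 0.09 × 0.035 = 0.00315
P(damaged) = 0.014175 + 0.018 + 0.00864 + 0.09744 + 0.0143 + 0.00315 = 0.155705 → 0.156.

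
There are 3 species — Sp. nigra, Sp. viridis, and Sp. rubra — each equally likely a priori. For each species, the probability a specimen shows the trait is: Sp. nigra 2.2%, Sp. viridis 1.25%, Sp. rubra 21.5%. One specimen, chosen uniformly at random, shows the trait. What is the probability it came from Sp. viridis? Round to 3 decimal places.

With a uniform prior (1/3 each), posterior ∝ likelihood:
  Sp. nigra: 0.022
  Sp. viridis: 0.0125
  Sp. rubra: 0.215
Sum = 0.2495.
P(Sp. viridis | evidence) = 0.0125 / 0.2495 ≈ 0.050.

0.050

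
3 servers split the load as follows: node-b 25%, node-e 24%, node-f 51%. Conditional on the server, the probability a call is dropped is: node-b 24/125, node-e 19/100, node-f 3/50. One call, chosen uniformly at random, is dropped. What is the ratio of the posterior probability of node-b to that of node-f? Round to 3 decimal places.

1.569

By Bayes' rule, posterior ∝ prior × likelihood:
  node-b: 0.25 × 0.192 = 0.048
  node-e: 0.24 × 0.19 = 0.0456
  node-f: 0.51 × 0.06 = 0.0306
Total = 0.1242.
The ratio is 0.048 / 0.0306 (the normalizer cancels) = 1.569.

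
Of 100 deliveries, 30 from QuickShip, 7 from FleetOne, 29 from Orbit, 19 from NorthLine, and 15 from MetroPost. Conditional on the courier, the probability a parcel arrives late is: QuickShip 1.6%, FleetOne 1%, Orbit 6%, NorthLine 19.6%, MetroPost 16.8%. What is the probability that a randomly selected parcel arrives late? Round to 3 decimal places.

0.085

Compute prior × likelihood for every hypothesis:
  QuickShip: 0.3 × 0.016 = 0.0048
  FleetOne: 0.07 × 0.01 = 0.0007
  Orbit: 0.29 × 0.06 = 0.0174
  NorthLine: 0.19 × 0.196 = 0.03724
  MetroPost: 0.15 × 0.168 = 0.0252
P(late) = 0.0048 + 0.0007 + 0.0174 + 0.03724 + 0.0252 = 0.08534 → 0.085.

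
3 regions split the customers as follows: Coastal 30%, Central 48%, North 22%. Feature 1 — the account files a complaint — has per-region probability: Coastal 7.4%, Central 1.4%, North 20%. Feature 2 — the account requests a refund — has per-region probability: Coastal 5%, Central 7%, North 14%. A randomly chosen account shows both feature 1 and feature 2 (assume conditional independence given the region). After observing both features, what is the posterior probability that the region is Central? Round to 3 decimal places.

0.061

Compute prior × likelihood for every hypothesis:
  Coastal: 0.3 × 0.074 × 0.05 = 0.00111
  Central: 0.48 × 0.014 × 0.07 = 0.0004704
  North: 0.22 × 0.2 × 0.14 = 0.00616
Normalizing constant = 0.0077404.
P(Central | evidence) = 0.0004704 / 0.0077404 ≈ 0.061.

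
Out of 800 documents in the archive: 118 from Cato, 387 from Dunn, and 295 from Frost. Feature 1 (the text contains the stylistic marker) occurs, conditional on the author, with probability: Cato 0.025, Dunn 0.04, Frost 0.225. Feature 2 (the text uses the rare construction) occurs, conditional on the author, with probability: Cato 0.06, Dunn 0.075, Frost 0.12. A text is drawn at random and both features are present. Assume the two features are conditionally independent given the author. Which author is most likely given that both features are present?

Prior × likelihood for each hypothesis:
  Cato: 0.1475 × 0.025 × 0.06 = 0.00022125
  Dunn: 0.48375 × 0.04 × 0.075 = 0.00145125
  Frost: 0.36875 × 0.225 × 0.12 = 0.00995625
Sum = 0.01162875.
Largest term belongs to Frost, so Frost is most probable.

Frost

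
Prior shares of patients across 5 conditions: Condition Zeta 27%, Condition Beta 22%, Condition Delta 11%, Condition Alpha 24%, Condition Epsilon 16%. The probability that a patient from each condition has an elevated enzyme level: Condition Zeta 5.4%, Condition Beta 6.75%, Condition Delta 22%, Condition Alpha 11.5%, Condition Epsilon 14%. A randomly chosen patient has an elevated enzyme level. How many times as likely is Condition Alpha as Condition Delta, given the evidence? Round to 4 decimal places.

Unnormalized posteriors (prior × likelihood):
  Condition Zeta: 0.27 × 0.054 = 0.01458
  Condition Beta: 0.22 × 0.0675 = 0.01485
  Condition Delta: 0.11 × 0.22 = 0.0242
  Condition Alpha: 0.24 × 0.115 = 0.0276
  Condition Epsilon: 0.16 × 0.14 = 0.0224
Total = 0.10363.
The ratio is 0.0276 / 0.0242 (the normalizer cancels) = 1.1405.

1.1405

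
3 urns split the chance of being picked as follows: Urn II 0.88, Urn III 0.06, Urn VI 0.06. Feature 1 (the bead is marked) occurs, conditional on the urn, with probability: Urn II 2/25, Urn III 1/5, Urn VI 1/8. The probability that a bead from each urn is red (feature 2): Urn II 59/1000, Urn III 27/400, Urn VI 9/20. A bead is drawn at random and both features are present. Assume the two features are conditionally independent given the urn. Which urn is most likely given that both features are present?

By Bayes' rule, posterior ∝ prior × likelihood:
  Urn II: 0.88 × 0.08 × 0.059 = 0.0041536
  Urn III: 0.06 × 0.2 × 0.0675 = 0.00081
  Urn VI: 0.06 × 0.125 × 0.45 = 0.003375
Total = 0.0083386.
Largest term belongs to Urn II, so Urn II is most probable.

Urn II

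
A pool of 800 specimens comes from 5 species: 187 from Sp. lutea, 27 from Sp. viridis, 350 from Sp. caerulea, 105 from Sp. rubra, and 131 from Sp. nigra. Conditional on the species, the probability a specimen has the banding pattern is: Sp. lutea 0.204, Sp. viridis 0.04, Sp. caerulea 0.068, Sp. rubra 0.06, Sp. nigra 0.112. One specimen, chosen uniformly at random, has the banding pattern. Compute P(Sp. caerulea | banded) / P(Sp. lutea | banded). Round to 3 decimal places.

0.624

By Bayes' rule, posterior ∝ prior × likelihood:
  Sp. lutea: 0.23375 × 0.204 = 0.047685
  Sp. viridis: 0.03375 × 0.04 = 0.00135
  Sp. caerulea: 0.4375 × 0.068 = 0.02975
  Sp. rubra: 0.13125 × 0.06 = 0.007875
  Sp. nigra: 0.16375 × 0.112 = 0.01834
Normalizing constant = 0.105.
The ratio is 0.02975 / 0.047685 (the normalizer cancels) = 0.624.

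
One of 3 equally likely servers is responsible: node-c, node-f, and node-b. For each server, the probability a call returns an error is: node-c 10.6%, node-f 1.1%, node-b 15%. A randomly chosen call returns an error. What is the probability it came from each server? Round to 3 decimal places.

node-c 0.397, node-f 0.041, node-b 0.562

Since the prior is uniform, the posterior is proportional to the likelihood:
  node-c: 0.106
  node-f: 0.011
  node-b: 0.15
Normalizing constant = 0.267.
P(node-c | error) = 0.106/0.267 ≈ 0.397
P(node-f | error) = 0.011/0.267 ≈ 0.041
P(node-b | error) = 0.15/0.267 ≈ 0.562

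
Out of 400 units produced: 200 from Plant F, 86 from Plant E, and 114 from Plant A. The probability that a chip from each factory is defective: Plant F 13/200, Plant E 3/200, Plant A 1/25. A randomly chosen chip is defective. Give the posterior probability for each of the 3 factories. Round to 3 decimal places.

Plant F 0.690, Plant E 0.068, Plant A 0.242

Unnormalized posteriors (prior × likelihood):
  Plant F: 0.5 × 0.065 = 0.0325
  Plant E: 0.215 × 0.015 = 0.003225
  Plant A: 0.285 × 0.04 = 0.0114
Total = 0.047125.
P(Plant F | defective) = 0.0325/0.047125 ≈ 0.690
P(Plant E | defective) = 0.003225/0.047125 ≈ 0.068
P(Plant A | defective) = 0.0114/0.047125 ≈ 0.242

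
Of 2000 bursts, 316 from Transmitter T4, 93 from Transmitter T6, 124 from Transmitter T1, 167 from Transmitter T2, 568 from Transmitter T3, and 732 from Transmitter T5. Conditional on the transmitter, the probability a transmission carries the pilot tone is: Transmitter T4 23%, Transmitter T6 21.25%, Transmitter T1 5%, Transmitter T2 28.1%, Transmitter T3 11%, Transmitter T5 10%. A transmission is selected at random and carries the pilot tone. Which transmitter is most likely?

Prior × likelihood for each hypothesis:
  Transmitter T4: 0.158 × 0.23 = 0.03634
  Transmitter T6: 0.0465 × 0.2125 = 0.00988125
  Transmitter T1: 0.062 × 0.05 = 0.0031
  Transmitter T2: 0.0835 × 0.281 = 0.0234635
  Transmitter T3: 0.284 × 0.11 = 0.03124
  Transmitter T5: 0.366 × 0.1 = 0.0366
Sum = 0.14062475.
Largest term belongs to Transmitter T5, so Transmitter T5 is most probable.

Transmitter T5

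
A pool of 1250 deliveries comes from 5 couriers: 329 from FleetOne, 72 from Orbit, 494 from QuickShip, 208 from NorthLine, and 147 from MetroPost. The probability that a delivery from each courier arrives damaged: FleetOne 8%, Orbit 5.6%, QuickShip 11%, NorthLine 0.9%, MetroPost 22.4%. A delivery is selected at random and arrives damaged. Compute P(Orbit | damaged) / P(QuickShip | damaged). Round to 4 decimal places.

0.0742

Prior × likelihood for each hypothesis:
  FleetOne: 0.2632 × 0.08 = 0.021056
  Orbit: 0.0576 × 0.056 = 0.0032256
  QuickShip: 0.3952 × 0.11 = 0.043472
  NorthLine: 0.1664 × 0.009 = 0.0014976
  MetroPost: 0.1176 × 0.224 = 0.0263424
Sum = 0.0955936.
The ratio is 0.0032256 / 0.043472 (the normalizer cancels) = 0.0742.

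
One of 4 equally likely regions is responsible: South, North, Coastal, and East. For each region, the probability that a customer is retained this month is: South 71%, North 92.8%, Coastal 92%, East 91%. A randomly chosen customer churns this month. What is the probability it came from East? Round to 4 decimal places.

Taking complements, P(churn | each) = South 0.29, North 0.072, Coastal 0.08, East 0.09.
With a uniform prior (1/4 each), posterior ∝ likelihood:
  South: 0.29
  North: 0.072
  Coastal: 0.08
  East: 0.09
Sum = 0.532.
P(East | evidence) = 0.09 / 0.532 ≈ 0.1692.

0.1692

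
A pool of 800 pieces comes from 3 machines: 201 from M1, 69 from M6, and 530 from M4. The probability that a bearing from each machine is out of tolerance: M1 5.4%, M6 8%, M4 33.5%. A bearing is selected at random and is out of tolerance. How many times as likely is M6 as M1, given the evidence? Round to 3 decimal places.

Compute prior × likelihood for every hypothesis:
  M1: 0.25125 × 0.054 = 0.0135675
  M6: 0.08625 × 0.08 = 0.0069
  M4: 0.6625 × 0.335 = 0.2219375
Normalizing constant = 0.242405.
The ratio is 0.0069 / 0.0135675 (the normalizer cancels) = 0.509.

0.509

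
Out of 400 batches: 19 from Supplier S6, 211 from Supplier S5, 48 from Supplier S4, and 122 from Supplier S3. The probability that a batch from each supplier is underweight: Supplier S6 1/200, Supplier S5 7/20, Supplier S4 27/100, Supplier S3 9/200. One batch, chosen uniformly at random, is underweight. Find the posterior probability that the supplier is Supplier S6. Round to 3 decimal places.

Prior × likelihood for each hypothesis:
  Supplier S6: 0.0475 × 0.005 = 0.0002375
  Supplier S5: 0.5275 × 0.35 = 0.184625
  Supplier S4: 0.12 × 0.27 = 0.0324
  Supplier S3: 0.305 × 0.045 = 0.013725
Total = 0.2309875.
P(Supplier S6 | evidence) = 0.0002375 / 0.2309875 ≈ 0.001.

0.001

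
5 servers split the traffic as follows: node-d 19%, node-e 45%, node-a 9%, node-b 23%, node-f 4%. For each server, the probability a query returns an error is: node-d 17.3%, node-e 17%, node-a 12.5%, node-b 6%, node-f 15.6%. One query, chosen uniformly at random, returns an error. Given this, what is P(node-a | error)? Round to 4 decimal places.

0.0800

Prior × likelihood for each hypothesis:
  node-d: 0.19 × 0.173 = 0.03287
  node-e: 0.45 × 0.17 = 0.0765
  node-a: 0.09 × 0.125 = 0.01125
  node-b: 0.23 × 0.06 = 0.0138
  node-f: 0.04 × 0.156 = 0.00624
Normalizing constant = 0.14066.
P(node-a | evidence) = 0.01125 / 0.14066 ≈ 0.0800.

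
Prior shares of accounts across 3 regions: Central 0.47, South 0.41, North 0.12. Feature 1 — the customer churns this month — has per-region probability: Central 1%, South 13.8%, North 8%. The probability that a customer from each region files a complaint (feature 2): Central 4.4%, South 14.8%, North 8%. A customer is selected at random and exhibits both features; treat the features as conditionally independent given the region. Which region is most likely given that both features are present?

Prior × likelihood for each hypothesis:
  Central: 0.47 × 0.01 × 0.044 = 0.0002068
  South: 0.41 × 0.138 × 0.148 = 0.00837384
  North: 0.12 × 0.08 × 0.08 = 0.000768
Total = 0.00934864.
Largest term belongs to South, so South is most probable.

South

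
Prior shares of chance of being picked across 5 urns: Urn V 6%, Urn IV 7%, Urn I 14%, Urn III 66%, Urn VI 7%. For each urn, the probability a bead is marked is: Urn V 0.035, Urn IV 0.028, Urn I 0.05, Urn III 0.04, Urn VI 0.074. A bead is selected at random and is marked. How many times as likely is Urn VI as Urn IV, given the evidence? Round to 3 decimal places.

2.643

Prior × likelihood for each hypothesis:
  Urn V: 0.06 × 0.035 = 0.0021
  Urn IV: 0.07 × 0.028 = 0.00196
  Urn I: 0.14 × 0.05 = 0.007
  Urn III: 0.66 × 0.04 = 0.0264
  Urn VI: 0.07 × 0.074 = 0.00518
Normalizing constant = 0.04264.
The ratio is 0.00518 / 0.00196 (the normalizer cancels) = 2.643.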